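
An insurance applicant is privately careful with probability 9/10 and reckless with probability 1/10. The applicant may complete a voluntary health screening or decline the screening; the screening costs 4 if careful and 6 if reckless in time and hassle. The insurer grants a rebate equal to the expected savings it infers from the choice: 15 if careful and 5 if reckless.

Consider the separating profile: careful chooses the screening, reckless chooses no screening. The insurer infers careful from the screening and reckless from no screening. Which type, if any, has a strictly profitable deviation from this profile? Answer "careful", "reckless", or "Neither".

reckless

The screening pays 15; no screening pays 5.
careful: assigned the screening, nets 15 − 4 = 11; deviating to no screening nets 5.
reckless: assigned no screening, nets 5; deviating to the screening nets 15 − 6 = 9.
The reckless type gains 4 by deviating.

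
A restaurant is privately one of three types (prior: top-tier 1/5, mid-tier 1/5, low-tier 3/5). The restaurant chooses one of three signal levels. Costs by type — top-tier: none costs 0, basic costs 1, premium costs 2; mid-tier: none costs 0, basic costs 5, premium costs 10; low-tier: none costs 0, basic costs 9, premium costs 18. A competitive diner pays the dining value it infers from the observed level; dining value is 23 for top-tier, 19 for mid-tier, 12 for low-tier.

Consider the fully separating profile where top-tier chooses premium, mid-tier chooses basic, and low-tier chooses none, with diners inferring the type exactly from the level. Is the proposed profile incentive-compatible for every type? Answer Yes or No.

Yes

Separating price premiums: premium → 23, basic → 19, none → 12.
top-tier (assigned premium): none: 12 − 0 = 12; basic: 19 − 1 = 18; premium: 23 − 2 = 21. top-tier stays.
mid-tier (assigned basic): none: 12 − 0 = 12; basic: 19 − 5 = 14; premium: 23 − 10 = 13. mid-tier stays.
low-tier (assigned none): none: 12 − 0 = 12; basic: 19 − 9 = 10; premium: 23 − 18 = 5. low-tier stays.
Every type prefers its assigned level; separation holds.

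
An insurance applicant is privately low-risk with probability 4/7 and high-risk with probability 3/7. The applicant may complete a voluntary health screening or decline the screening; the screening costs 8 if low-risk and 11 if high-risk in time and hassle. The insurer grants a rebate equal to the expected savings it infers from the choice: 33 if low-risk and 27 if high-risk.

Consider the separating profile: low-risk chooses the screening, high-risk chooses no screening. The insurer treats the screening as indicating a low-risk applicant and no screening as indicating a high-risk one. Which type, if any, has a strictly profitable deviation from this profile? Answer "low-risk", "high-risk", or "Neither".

The screening pays 33; no screening pays 27.
low-risk: assigned the screening, nets 33 − 8 = 25; deviating to no screening nets 27.
high-risk: assigned no screening, nets 27; deviating to the screening nets 33 − 11 = 22.
The low-risk type gains 2 by deviating.

low-risk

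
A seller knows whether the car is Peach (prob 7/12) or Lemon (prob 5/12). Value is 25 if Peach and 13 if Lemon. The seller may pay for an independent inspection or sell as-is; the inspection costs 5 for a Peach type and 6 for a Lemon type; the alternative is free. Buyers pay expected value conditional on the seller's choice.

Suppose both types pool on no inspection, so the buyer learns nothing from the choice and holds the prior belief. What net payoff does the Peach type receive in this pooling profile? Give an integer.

20

Pooled price = 7/12·25 + 5/12·13 = 20.
Peach pays no cost for no inspection, so net payoff = 20.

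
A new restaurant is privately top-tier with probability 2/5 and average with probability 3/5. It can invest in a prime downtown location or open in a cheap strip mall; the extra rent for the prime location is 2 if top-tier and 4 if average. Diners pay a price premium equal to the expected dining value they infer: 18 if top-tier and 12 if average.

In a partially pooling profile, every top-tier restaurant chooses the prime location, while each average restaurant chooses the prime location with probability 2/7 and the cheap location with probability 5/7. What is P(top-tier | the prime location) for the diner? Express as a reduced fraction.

P(the prime location) = (2/5)·1 + (3/5)·(2/7) = 4/7.
By Bayes' rule, P(top-tier | the prime location) = (2/5) / (4/7) = 7/10.

7/10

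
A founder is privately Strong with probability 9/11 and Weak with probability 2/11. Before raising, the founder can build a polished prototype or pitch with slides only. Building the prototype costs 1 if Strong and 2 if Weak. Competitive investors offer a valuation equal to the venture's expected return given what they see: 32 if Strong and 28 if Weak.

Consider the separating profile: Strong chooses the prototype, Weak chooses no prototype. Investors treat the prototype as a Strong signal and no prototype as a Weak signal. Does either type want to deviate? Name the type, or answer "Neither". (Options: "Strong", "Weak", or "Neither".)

The prototype pays 32; no prototype pays 28.
Strong: assigned the prototype, nets 32 − 1 = 31; deviating to no prototype nets 28.
Weak: assigned no prototype, nets 28; deviating to the prototype nets 32 − 2 = 30.
The Weak type gains 2 by deviating.

Weak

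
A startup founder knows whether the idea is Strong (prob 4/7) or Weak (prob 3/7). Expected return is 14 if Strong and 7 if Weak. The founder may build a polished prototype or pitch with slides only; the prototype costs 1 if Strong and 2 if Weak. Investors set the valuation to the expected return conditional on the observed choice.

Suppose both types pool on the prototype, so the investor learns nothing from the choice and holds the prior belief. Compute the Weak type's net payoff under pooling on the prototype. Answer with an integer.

Pooled valuation = 4/7·14 + 3/7·7 = 11.
Weak pays cost 2 for the prototype, so net payoff = 11 − 2 = 9.

9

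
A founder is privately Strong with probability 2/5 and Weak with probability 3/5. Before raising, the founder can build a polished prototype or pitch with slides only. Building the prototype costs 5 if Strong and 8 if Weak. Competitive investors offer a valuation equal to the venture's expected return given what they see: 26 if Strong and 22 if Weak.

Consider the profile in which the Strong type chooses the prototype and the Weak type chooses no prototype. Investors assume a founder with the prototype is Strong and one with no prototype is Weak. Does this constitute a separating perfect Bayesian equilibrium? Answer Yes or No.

No

Under these beliefs, the prototype earns valuation 26 and no prototype earns valuation 22.
Strong: the prototype nets 26 − 5 = 21; no prototype nets 22. Strong would deviate to no prototype.
Weak: the prototype nets 26 − 8 = 18; no prototype nets 22. Weak prefers no prototype.
Strong has a profitable deviation, so the profile is not an equilibrium.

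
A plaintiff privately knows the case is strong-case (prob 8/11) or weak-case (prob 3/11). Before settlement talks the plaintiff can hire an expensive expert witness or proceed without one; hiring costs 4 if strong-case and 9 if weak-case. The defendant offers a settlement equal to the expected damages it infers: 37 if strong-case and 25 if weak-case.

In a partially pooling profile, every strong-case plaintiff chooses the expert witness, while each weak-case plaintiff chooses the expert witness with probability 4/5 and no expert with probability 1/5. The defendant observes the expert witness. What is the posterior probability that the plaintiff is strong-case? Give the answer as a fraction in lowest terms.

P(the expert witness) = (8/11)·1 + (3/11)·(4/5) = 52/55.
By Bayes' rule, P(strong-case | the expert witness) = (8/11) / (52/55) = 10/13.

10/13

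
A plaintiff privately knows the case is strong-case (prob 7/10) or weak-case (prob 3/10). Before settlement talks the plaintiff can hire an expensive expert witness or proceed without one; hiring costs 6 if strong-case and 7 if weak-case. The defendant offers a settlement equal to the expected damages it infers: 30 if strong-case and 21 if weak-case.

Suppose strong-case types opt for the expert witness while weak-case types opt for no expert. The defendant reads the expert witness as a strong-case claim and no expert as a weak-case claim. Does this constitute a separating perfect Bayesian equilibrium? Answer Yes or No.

No

Under these beliefs, the expert witness earns settlement 30 and no expert earns settlement 21.
strong-case: the expert witness nets 30 − 6 = 24; no expert nets 21. strong-case prefers the expert witness.
weak-case: the expert witness nets 30 − 7 = 23; no expert nets 21. weak-case would deviate to the expert witness.
weak-case has a profitable deviation, so the profile is not an equilibrium.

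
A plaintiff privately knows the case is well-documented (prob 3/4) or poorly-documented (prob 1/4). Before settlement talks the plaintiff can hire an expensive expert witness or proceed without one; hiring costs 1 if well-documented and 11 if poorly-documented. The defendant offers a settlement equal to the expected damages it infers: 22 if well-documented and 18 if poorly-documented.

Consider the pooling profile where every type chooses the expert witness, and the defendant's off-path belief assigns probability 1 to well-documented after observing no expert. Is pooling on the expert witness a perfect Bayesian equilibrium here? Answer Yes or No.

On path, the defendant holds the prior and pays 3/4·22 + 1/4·18 = 21. Off path (no expert), believing well-documented, it pays 22.
well-documented: the expert witness nets 21 − 1 = 20; no expert nets 22. well-documented would deviate.
poorly-documented: the expert witness nets 21 − 11 = 10; no expert nets 22. poorly-documented would deviate.
A type deviates, so pooling fails.

No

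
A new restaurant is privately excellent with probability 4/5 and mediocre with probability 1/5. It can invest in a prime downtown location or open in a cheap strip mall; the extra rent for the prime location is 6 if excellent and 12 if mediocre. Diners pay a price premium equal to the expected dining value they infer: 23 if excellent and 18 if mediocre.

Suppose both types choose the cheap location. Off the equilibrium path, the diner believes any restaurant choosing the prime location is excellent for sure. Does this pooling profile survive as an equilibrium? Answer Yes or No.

Yes

On path, the diner holds the prior and pays 4/5·23 + 1/5·18 = 22. Off path (the prime location), believing excellent, it pays 23.
excellent: the cheap location nets 22; the prime location nets 23 − 6 = 17. excellent stays.
mediocre: the cheap location nets 22; the prime location nets 23 − 12 = 11. mediocre stays.
No type deviates, so pooling is sustained.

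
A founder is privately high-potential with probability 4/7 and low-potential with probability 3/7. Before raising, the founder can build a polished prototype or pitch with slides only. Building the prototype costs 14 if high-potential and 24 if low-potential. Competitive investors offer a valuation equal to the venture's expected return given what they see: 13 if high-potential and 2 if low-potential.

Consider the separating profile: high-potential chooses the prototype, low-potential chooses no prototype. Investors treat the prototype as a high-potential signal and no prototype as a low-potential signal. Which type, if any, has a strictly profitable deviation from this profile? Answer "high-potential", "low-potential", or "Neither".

high-potential

The prototype pays 13; no prototype pays 2.
high-potential: assigned the prototype, nets 13 − 14 = -1; deviating to no prototype nets 2.
low-potential: assigned no prototype, nets 2; deviating to the prototype nets 13 − 24 = -11.
The high-potential type gains 3 by deviating.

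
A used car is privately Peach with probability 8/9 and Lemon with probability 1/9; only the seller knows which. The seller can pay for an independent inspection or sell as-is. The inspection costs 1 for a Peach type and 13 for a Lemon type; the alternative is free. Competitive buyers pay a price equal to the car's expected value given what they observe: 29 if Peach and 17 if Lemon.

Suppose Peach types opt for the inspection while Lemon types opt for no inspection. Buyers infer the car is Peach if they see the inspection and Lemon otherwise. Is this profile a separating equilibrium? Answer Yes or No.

Under these beliefs, the inspection earns price 29 and no inspection earns price 17.
Peach: the inspection nets 29 − 1 = 28; no inspection nets 17. Peach prefers the inspection.
Lemon: the inspection nets 29 − 13 = 16; no inspection nets 17. Lemon prefers no inspection.
Neither type deviates, so the separating profile is an equilibrium.

Yes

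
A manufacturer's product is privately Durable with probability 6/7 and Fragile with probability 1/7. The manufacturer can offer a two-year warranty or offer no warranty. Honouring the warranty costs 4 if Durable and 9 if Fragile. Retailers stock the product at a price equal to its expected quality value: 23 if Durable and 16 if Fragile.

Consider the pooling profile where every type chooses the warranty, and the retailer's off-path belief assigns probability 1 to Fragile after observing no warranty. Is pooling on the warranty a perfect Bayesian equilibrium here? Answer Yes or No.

On path, the retailer holds the prior and pays 6/7·23 + 1/7·16 = 22. Off path (no warranty), believing Fragile, it pays 16.
Durable: the warranty nets 22 − 4 = 18; no warranty nets 16. Durable stays.
Fragile: the warranty nets 22 − 9 = 13; no warranty nets 16. Fragile would deviate.
A type deviates, so pooling fails.

No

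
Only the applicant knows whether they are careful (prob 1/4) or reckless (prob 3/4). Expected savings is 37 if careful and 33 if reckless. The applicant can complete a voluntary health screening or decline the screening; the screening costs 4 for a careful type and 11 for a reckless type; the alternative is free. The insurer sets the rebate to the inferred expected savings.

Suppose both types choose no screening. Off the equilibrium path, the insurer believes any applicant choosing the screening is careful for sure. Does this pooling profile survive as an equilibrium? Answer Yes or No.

Yes

On path, the insurer holds the prior and pays 1/4·37 + 3/4·33 = 34. Off path (the screening), believing careful, it pays 37.
careful: no screening nets 34; the screening nets 37 − 4 = 33. careful stays.
reckless: no screening nets 34; the screening nets 37 − 11 = 26. reckless stays.
No type deviates, so pooling is sustained.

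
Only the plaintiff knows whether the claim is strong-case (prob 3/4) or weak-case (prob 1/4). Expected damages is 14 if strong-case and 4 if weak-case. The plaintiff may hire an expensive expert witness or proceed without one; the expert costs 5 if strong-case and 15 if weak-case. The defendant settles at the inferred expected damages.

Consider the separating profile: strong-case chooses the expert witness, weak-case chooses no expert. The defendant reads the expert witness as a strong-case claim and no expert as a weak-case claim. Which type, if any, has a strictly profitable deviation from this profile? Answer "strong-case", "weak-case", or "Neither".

Neither

The expert witness pays 14; no expert pays 4.
strong-case: assigned the expert witness, nets 14 − 5 = 9; deviating to no expert nets 4.
weak-case: assigned no expert, nets 4; deviating to the expert witness nets 14 − 15 = -1.
Both types strictly prefer their assigned action; no profitable deviation.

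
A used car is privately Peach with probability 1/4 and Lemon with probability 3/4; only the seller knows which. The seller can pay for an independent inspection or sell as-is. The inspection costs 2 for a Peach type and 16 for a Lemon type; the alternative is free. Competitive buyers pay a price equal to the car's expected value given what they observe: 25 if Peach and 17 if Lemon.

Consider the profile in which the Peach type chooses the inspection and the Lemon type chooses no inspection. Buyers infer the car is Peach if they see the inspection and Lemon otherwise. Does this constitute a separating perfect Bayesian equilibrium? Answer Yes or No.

Yes

Under these beliefs, the inspection earns price 25 and no inspection earns price 17.
Peach: the inspection nets 25 − 2 = 23; no inspection nets 17. Peach prefers the inspection.
Lemon: the inspection nets 25 − 16 = 9; no inspection nets 17. Lemon prefers no inspection.
Neither type deviates, so the separating profile is an equilibrium.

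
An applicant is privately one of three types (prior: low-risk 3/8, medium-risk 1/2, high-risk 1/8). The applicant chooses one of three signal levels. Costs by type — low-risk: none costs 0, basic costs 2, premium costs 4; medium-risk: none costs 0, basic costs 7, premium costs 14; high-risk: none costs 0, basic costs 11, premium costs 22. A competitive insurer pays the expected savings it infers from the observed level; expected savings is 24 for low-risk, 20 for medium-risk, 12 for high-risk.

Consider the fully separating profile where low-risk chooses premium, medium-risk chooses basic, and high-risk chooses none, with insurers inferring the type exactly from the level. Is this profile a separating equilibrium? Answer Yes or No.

Separating rebates: premium → 24, basic → 20, none → 12.
low-risk (assigned premium): none: 12 − 0 = 12; basic: 20 − 2 = 18; premium: 24 − 4 = 20. low-risk stays.
medium-risk (assigned basic): none: 12 − 0 = 12; basic: 20 − 7 = 13; premium: 24 − 14 = 10. medium-risk stays.
high-risk (assigned none): none: 12 − 0 = 12; basic: 20 − 11 = 9; premium: 24 − 22 = 2. high-risk stays.
Every type prefers its assigned level; separation holds.

Yes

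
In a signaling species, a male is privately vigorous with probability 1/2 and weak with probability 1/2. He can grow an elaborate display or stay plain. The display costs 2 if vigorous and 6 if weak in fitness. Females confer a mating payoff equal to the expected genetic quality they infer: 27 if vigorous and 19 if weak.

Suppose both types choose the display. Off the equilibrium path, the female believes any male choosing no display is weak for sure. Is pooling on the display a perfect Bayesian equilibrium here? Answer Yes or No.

No

On path, the female holds the prior and pays 1/2·27 + 1/2·19 = 23. Off path (no display), believing weak, it pays 19.
vigorous: the display nets 23 − 2 = 21; no display nets 19. vigorous stays.
weak: the display nets 23 − 6 = 17; no display nets 19. weak would deviate.
A type deviates, so pooling fails.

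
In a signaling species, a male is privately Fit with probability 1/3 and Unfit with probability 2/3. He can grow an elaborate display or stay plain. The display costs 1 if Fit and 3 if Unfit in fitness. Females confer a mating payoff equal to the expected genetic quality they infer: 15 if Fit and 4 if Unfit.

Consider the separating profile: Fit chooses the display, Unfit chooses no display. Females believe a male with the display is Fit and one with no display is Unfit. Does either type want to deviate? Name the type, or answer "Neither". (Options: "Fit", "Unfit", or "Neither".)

Unfit

The display pays 15; no display pays 4.
Fit: assigned the display, nets 15 − 1 = 14; deviating to no display nets 4.
Unfit: assigned no display, nets 4; deviating to the display nets 15 − 3 = 12.
The Unfit type gains 8 by deviating.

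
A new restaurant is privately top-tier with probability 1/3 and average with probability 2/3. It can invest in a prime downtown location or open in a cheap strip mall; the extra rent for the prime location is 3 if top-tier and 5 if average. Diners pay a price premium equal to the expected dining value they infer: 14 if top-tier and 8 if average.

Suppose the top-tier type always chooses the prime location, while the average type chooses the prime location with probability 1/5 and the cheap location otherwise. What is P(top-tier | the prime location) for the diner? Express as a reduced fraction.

P(the prime location) = (1/3)·1 + (2/3)·(1/5) = 7/15.
By Bayes' rule, P(top-tier | the prime location) = (1/3) / (7/15) = 5/7.

5/7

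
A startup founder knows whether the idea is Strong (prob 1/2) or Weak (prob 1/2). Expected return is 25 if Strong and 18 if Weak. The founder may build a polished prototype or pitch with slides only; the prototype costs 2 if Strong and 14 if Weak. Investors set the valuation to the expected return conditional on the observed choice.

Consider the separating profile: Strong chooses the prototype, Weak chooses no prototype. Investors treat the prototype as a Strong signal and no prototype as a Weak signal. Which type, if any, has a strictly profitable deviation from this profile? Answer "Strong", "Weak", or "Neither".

The prototype pays 25; no prototype pays 18.
Strong: assigned the prototype, nets 25 − 2 = 23; deviating to no prototype nets 18.
Weak: assigned no prototype, nets 18; deviating to the prototype nets 25 − 14 = 11.
Both types strictly prefer their assigned action; no profitable deviation.

Neither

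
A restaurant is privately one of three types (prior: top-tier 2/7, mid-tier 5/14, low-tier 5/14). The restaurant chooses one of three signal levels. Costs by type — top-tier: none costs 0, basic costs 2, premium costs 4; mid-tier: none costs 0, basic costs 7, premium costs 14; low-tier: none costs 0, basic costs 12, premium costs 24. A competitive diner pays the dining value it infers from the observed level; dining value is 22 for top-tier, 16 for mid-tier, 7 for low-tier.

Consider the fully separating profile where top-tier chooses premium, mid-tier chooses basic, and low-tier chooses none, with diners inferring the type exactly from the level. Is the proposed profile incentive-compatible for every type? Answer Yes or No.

Separating price premiums: premium → 22, basic → 16, none → 7.
top-tier (assigned premium): none: 7 − 0 = 7; basic: 16 − 2 = 14; premium: 22 − 4 = 18. top-tier stays.
mid-tier (assigned basic): none: 7 − 0 = 7; basic: 16 − 7 = 9; premium: 22 − 14 = 8. mid-tier stays.
low-tier (assigned none): none: 7 − 0 = 7; basic: 16 − 12 = 4; premium: 22 − 24 = -2. low-tier stays.
Every type prefers its assigned level; separation holds.

Yes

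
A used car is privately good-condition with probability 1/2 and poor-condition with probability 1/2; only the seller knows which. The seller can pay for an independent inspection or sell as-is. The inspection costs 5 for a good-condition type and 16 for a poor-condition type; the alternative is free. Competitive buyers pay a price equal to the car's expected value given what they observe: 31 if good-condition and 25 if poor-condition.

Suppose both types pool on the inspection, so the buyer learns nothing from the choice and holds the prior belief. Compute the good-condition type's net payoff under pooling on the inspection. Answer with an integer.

23

Pooled price = 1/2·31 + 1/2·25 = 28.
good-condition pays cost 5 for the inspection, so net payoff = 28 − 5 = 23.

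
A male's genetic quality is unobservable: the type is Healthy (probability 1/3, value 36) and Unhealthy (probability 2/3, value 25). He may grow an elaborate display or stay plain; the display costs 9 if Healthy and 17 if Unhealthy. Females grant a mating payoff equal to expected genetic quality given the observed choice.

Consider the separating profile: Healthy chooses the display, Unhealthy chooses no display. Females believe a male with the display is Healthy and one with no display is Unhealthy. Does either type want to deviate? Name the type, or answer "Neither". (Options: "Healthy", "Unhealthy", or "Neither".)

Neither

The display pays 36; no display pays 25.
Healthy: assigned the display, nets 36 − 9 = 27; deviating to no display nets 25.
Unhealthy: assigned no display, nets 25; deviating to the display nets 36 − 17 = 19.
Both types strictly prefer their assigned action; no profitable deviation.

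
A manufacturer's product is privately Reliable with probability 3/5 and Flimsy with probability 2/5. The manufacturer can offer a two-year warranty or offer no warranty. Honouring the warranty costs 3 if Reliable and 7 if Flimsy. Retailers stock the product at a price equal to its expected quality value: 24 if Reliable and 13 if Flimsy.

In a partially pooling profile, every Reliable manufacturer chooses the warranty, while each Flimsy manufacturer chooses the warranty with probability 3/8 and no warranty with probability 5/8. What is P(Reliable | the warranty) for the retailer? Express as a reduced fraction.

4/5

P(the warranty) = (3/5)·1 + (2/5)·(3/8) = 3/4.
By Bayes' rule, P(Reliable | the warranty) = (3/5) / (3/4) = 4/5.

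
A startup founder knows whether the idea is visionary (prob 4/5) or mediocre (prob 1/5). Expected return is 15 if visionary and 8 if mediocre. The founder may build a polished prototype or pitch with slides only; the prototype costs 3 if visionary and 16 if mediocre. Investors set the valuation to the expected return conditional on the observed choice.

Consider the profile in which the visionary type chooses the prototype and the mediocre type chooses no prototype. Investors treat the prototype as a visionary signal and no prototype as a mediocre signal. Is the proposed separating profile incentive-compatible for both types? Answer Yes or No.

Yes

Under these beliefs, the prototype earns valuation 15 and no prototype earns valuation 8.
visionary: the prototype nets 15 − 3 = 12; no prototype nets 8. visionary prefers the prototype.
mediocre: the prototype nets 15 − 16 = -1; no prototype nets 8. mediocre prefers no prototype.
Neither type deviates, so the separating profile is an equilibrium.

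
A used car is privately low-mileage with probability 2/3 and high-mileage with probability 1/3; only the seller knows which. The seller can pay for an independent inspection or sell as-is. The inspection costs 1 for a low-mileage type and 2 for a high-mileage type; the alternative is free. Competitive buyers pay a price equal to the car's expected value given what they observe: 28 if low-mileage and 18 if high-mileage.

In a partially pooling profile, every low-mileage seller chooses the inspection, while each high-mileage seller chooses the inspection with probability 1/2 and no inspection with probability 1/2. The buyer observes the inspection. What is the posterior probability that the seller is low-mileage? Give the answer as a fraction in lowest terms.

P(the inspection) = (2/3)·1 + (1/3)·(1/2) = 5/6.
By Bayes' rule, P(low-mileage | the inspection) = (2/3) / (5/6) = 4/5.

4/5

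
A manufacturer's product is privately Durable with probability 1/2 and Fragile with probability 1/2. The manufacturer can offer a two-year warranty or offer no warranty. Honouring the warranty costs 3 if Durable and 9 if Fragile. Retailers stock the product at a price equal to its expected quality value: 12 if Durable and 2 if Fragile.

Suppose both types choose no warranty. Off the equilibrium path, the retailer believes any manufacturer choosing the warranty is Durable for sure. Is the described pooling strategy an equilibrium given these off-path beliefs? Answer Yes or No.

No

On path, the retailer holds the prior and pays 1/2·12 + 1/2·2 = 7. Off path (the warranty), believing Durable, it pays 12.
Durable: no warranty nets 7; the warranty nets 12 − 3 = 9. Durable would deviate.
Fragile: no warranty nets 7; the warranty nets 12 − 9 = 3. Fragile stays.
A type deviates, so pooling fails.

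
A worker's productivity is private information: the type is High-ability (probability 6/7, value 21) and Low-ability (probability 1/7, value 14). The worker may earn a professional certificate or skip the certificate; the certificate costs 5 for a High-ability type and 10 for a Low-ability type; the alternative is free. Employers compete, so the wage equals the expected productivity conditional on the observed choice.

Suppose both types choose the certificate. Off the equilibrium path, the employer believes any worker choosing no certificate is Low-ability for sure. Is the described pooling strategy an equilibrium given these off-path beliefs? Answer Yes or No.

On path, the employer holds the prior and pays 6/7·21 + 1/7·14 = 20. Off path (no certificate), believing Low-ability, it pays 14.
High-ability: the certificate nets 20 − 5 = 15; no certificate nets 14. High-ability stays.
Low-ability: the certificate nets 20 − 10 = 10; no certificate nets 14. Low-ability would deviate.
A type deviates, so pooling fails.

No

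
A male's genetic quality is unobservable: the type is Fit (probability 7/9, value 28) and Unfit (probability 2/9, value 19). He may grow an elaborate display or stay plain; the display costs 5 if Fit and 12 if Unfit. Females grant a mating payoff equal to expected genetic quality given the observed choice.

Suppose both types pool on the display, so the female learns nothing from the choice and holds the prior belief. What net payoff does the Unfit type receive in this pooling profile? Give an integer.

14

Pooled mating payoff = 7/9·28 + 2/9·19 = 26.
Unfit pays cost 12 for the display, so net payoff = 26 − 12 = 14.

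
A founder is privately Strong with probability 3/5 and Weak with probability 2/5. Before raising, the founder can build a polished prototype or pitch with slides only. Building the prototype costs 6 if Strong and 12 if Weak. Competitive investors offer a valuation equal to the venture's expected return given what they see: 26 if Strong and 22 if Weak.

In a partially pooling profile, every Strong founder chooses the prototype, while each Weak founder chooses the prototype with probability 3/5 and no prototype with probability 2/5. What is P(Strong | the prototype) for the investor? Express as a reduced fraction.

P(the prototype) = (3/5)·1 + (2/5)·(3/5) = 21/25.
By Bayes' rule, P(Strong | the prototype) = (3/5) / (21/25) = 5/7.

5/7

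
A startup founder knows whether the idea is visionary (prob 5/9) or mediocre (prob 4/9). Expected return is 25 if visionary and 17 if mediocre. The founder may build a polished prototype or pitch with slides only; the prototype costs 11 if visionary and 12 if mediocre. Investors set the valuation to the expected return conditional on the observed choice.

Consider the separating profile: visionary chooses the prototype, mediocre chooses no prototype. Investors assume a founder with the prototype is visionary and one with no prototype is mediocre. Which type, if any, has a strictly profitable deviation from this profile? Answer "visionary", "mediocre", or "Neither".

visionary

The prototype pays 25; no prototype pays 17.
visionary: assigned the prototype, nets 25 − 11 = 14; deviating to no prototype nets 17.
mediocre: assigned no prototype, nets 17; deviating to the prototype nets 25 − 12 = 13.
The visionary type gains 3 by deviating.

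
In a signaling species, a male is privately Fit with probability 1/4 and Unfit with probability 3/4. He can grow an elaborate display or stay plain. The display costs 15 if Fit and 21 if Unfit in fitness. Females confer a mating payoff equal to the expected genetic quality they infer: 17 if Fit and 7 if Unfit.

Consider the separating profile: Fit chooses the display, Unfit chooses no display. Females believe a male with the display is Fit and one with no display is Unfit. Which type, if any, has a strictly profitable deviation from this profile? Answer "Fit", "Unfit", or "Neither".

Fit

The display pays 17; no display pays 7.
Fit: assigned the display, nets 17 − 15 = 2; deviating to no display nets 7.
Unfit: assigned no display, nets 7; deviating to the display nets 17 − 21 = -4.
The Fit type gains 5 by deviating.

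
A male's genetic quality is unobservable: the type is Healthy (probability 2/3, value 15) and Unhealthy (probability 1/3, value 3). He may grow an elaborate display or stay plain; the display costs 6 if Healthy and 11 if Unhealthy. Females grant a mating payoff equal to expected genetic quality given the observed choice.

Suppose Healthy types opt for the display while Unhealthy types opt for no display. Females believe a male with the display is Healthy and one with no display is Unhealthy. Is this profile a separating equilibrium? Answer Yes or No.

No

Under these beliefs, the display earns mating payoff 15 and no display earns mating payoff 3.
Healthy: the display nets 15 − 6 = 9; no display nets 3. Healthy prefers the display.
Unhealthy: the display nets 15 − 11 = 4; no display nets 3. Unhealthy would deviate to the display.
Unhealthy has a profitable deviation, so the profile is not an equilibrium.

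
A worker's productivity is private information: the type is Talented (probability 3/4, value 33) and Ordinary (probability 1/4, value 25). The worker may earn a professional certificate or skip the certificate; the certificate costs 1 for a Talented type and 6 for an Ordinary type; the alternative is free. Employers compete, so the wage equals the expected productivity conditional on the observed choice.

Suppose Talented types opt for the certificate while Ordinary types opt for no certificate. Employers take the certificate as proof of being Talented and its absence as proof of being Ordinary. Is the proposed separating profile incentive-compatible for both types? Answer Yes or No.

Under these beliefs, the certificate earns wage 33 and no certificate earns wage 25.
Talented: the certificate nets 33 − 1 = 32; no certificate nets 25. Talented prefers the certificate.
Ordinary: the certificate nets 33 − 6 = 27; no certificate nets 25. Ordinary would deviate to the certificate.
Ordinary has a profitable deviation, so the profile is not an equilibrium.

No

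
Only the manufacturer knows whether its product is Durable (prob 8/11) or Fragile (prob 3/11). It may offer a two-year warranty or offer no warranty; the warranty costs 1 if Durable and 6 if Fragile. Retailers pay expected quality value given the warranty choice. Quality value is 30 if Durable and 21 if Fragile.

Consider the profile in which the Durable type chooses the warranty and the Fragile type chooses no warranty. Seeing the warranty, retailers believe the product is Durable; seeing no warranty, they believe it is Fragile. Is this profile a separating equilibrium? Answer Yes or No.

Under these beliefs, the warranty earns price 30 and no warranty earns price 21.
Durable: the warranty nets 30 − 1 = 29; no warranty nets 21. Durable prefers the warranty.
Fragile: the warranty nets 30 − 6 = 24; no warranty nets 21. Fragile would deviate to the warranty.
Fragile has a profitable deviation, so the profile is not an equilibrium.

No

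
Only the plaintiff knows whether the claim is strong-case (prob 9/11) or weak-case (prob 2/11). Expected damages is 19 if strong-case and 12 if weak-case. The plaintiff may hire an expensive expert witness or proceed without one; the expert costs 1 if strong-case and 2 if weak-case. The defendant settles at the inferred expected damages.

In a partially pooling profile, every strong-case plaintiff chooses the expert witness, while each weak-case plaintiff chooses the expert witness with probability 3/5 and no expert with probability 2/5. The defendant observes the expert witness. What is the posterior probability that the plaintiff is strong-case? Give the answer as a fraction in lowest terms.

15/17

P(the expert witness) = (9/11)·1 + (2/11)·(3/5) = 51/55.
By Bayes' rule, P(strong-case | the expert witness) = (9/11) / (51/55) = 15/17.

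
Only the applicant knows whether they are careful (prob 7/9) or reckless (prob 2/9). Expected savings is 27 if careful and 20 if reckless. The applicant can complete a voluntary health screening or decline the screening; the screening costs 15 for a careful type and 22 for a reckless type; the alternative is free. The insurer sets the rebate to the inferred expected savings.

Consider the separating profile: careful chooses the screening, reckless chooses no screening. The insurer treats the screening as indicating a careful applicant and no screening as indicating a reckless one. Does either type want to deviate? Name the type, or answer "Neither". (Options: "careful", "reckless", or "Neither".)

careful

The screening pays 27; no screening pays 20.
careful: assigned the screening, nets 27 − 15 = 12; deviating to no screening nets 20.
reckless: assigned no screening, nets 20; deviating to the screening nets 27 − 22 = 5.
The careful type gains 8 by deviating.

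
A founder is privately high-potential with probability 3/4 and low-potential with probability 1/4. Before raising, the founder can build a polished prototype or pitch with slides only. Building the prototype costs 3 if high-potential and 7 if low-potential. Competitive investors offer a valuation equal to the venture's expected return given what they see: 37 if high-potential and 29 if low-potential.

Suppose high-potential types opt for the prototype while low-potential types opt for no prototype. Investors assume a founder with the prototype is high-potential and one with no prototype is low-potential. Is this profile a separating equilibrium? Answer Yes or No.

Under these beliefs, the prototype earns valuation 37 and no prototype earns valuation 29.
high-potential: the prototype nets 37 − 3 = 34; no prototype nets 29. high-potential prefers the prototype.
low-potential: the prototype nets 37 − 7 = 30; no prototype nets 29. low-potential would deviate to the prototype.
low-potential has a profitable deviation, so the profile is not an equilibrium.

No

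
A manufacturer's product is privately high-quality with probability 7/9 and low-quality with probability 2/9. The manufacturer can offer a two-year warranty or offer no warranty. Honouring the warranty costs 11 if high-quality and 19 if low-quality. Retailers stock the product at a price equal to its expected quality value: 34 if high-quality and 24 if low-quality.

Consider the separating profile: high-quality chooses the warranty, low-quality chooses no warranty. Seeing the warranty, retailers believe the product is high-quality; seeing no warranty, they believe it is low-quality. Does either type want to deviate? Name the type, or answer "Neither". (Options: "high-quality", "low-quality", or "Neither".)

The warranty pays 34; no warranty pays 24.
high-quality: assigned the warranty, nets 34 − 11 = 23; deviating to no warranty nets 24.
low-quality: assigned no warranty, nets 24; deviating to the warranty nets 34 − 19 = 15.
The high-quality type gains 1 by deviating.

high-quality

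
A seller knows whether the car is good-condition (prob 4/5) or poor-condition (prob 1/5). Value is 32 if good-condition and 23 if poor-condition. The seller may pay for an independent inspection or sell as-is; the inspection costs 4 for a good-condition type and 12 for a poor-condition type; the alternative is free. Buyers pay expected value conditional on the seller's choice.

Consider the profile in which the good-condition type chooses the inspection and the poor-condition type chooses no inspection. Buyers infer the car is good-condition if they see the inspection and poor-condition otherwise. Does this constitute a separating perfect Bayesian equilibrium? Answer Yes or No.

Yes

Under these beliefs, the inspection earns price 32 and no inspection earns price 23.
good-condition: the inspection nets 32 − 4 = 28; no inspection nets 23. good-condition prefers the inspection.
poor-condition: the inspection nets 32 − 12 = 20; no inspection nets 23. poor-condition prefers no inspection.
Neither type deviates, so the separating profile is an equilibrium.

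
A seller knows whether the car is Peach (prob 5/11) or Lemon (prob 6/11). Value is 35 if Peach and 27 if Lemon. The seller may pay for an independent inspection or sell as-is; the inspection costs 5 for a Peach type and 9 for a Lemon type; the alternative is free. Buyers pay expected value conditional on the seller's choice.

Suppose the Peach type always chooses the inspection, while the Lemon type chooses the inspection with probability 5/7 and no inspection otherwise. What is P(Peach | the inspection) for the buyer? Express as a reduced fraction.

7/13

P(the inspection) = (5/11)·1 + (6/11)·(5/7) = 65/77.
By Bayes' rule, P(Peach | the inspection) = (5/11) / (65/77) = 7/13.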